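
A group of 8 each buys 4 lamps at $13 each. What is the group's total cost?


Cost per person:
4 x $13 = $52
Group total:
8 x $52 = $416

$416


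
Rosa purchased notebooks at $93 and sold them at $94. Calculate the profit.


Selling price = $94
Cost price = $93
Profit = selling price - cost price:
Profit = $94 - $93 = $1

$1


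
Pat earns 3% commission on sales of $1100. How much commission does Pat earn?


Convert rate to decimal:
3% = 0.03
Multiply by sales:
$1100 x 0.03 = $33

$33


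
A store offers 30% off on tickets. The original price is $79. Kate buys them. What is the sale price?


Calculate the discount amount:
30% of $79 = $23.70
Subtract from original:
$79 - $23.70 = $55.30

$55.30


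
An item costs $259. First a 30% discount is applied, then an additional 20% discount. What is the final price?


First discount:
30% of $259 = $77.70
Price after first discount:
$259 - $77.70 = $181.30
Second discount:
20% of $181.30 = $36.26
Final price:
$181.30 - $36.26 = $145.04

$145.04


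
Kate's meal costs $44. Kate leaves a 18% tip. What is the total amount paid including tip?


Calculate the tip:
18% of $44 = $7.92
Add tip to meal cost:
$44 + $7.92 = $51.92

$51.92


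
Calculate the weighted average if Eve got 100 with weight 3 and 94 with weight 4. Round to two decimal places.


Weighted sum:
3 x 100 + 4 x 94 = 676
Total weight:
3 + 4 = 7
Weighted average:
676 / 7 = 96.5714... ≈ 96.57

96.57


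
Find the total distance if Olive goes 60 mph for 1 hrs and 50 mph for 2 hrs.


Leg 1 distance:
60 x 1 = 60 miles
Leg 2 distance:
50 x 2 = 100 miles
Total distance:
60 + 100 = 160 miles

160 miles


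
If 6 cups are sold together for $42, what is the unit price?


Total cost: $42
Number of items: 6
Unit price: $42 / 6 = $7

$7


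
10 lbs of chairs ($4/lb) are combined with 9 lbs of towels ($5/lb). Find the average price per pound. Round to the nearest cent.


Cost of chairs:
10 x $4 = $40
Cost of towels:
9 x $5 = $45
Total cost: $40 + $45 = $85
Total weight: 19 lbs
Average: $85 / 19 = $4.4736... ≈ $4.47/lb

$4.47/lb


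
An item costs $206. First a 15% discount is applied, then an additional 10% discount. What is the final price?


First discount:
15% of $206 = $30.90
Price after first discount:
$206 - $30.90 = $175.10
Second discount:
10% of $175.10 = $17.51
Final price:
$175.10 - $17.51 = $157.59

$157.59


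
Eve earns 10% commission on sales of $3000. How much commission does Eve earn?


Convert rate to decimal:
10% = 0.1
Multiply by sales:
$3000 x 0.1 = $300

$300


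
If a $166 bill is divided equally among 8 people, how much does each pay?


Total bill: $166
Number of people: 8
Each pays: $166 / 8 = $20.75

$20.75


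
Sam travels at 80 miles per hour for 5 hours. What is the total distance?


Use the formula: distance = speed x time
Speed = 80 mph, Time = 5 hours
80 x 5 = 400 miles

400 miles


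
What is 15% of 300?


Convert percentage to decimal:
15% = 0.15
Multiply:
300 x 0.15 = 45

45


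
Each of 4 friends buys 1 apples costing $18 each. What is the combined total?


Cost per person:
1 x $18 = $18
Group total:
4 x $18 = $72

$72


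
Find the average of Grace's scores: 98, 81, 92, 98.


Add the scores:
98 + 81 + 92 + 98 = 369
Divide by the number of tests:
369 / 4 = 92.25

92.25


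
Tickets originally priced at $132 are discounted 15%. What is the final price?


Calculate the discount amount:
15% of $132 = $19.80
Subtract from original:
$132 - $19.80 = $112.20

$112.20


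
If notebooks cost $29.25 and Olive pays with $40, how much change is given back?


Start with the amount paid:
$40
Subtract the price:
$40 - $29.25 = $10.75

$10.75


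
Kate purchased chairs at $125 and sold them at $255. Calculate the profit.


Selling price = $255
Cost price = $125
Profit = selling price - cost price:
Profit = $255 - $125 = $130

$130


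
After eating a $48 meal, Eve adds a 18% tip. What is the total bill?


Calculate the tip:
18% of $48 = $8.64
Add tip to meal cost:
$48 + $8.64 = $56.64

$56.64


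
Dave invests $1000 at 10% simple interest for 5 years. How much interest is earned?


Use the formula I = P x R x T / 100
P x R x T = 1000 x 10 x 5 = 50000
I = 50000 / 100 = $500

$500


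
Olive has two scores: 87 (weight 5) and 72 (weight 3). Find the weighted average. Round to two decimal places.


Weighted sum:
5 x 87 + 3 x 72 = 651
Total weight:
5 + 3 = 8
Weighted average:
651 / 8 = 81.375 ≈ 81.38

81.38


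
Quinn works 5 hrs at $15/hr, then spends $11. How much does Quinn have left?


Calculate earnings:
5 x $15 = $75
Subtract spending:
$75 - $11 = $64

$64


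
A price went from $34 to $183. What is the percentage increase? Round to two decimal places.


Find the absolute change:
|183 - 34| = 149
Divide by original and multiply by 100:
149 / 34 x 100 = 438.2352...% ≈ 438.24%

438.24%


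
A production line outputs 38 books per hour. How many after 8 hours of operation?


Production rate: 38 books per hour
Time: 8 hours
Total: 38 x 8 = 304 books

304 books


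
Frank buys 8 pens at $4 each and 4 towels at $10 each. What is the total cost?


Cost of pens:
8 x $4 = $32
Cost of towels:
4 x $10 = $40
Add both:
$32 + $40 = $72

$72


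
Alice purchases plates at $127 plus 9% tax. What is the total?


Calculate the tax:
9% of $127 = $11.43
Add tax to price:
$127 + $11.43 = $138.43

$138.43


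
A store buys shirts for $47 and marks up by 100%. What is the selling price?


Calculate the markup amount:
100% of $47 = $47
Add to cost:
$47 + $47 = $94

$94


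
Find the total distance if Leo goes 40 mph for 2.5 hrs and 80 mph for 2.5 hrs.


Leg 1 distance:
40 x 2.5 = 100 miles
Leg 2 distance:
80 x 2.5 = 200 miles
Total distance:
100 + 200 = 300 miles

300 miles


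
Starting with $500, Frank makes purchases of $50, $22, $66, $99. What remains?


Add up expenses:
$50 + $22 + $66 + $99 = $237
Subtract from budget:
$500 - $237 = $263

$263


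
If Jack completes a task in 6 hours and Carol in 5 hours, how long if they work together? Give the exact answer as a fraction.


Jack's rate: 1/6 of the job per hour
Carol's rate: 1/5 of the job per hour
Combined rate: 1/6 + 1/5 = 11/30 per hour
Time = 1 / (11/30) = 30/11 hours (≈ 2.73 hours)

30/11 hours


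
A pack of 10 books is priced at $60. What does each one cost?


Total cost: $60
Number of items: 10
Unit price: $60 / 10 = $6

$6


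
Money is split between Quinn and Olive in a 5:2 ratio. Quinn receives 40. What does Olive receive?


Find the multiplier:
40 / 5 = 8
Apply to Olive's share:
2 x 8 = 16

16


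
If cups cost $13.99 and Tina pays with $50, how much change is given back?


Start with the amount paid:
$50
Subtract the price:
$50 - $13.99 = $36.01

$36.01


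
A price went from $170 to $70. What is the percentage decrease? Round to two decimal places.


Find the absolute change:
|70 - 170| = 100
Divide by original and multiply by 100:
100 / 170 x 100 = 58.8235...% ≈ 58.82%

58.82%


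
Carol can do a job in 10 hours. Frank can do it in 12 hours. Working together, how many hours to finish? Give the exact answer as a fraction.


Carol's rate: 1/10 of the job per hour
Frank's rate: 1/12 of the job per hour
Combined rate: 1/10 + 1/12 = 11/60 per hour
Time = 1 / (11/60) = 60/11 hours (≈ 5.45 hours)

60/11 hours


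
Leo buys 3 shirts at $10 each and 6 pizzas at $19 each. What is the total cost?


Cost of shirts:
3 x $10 = $30
Cost of pizzas:
6 x $19 = $114
Add both:
$30 + $114 = $144

$144


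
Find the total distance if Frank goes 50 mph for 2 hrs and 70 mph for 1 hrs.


Leg 1 distance:
50 x 2 = 100 miles
Leg 2 distance:
70 x 1 = 70 miles
Total distance:
100 + 70 = 170 miles

170 miles


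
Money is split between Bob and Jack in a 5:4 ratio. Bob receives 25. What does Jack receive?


Find the multiplier:
25 / 5 = 5
Apply to Jack's share:
4 x 5 = 20

20


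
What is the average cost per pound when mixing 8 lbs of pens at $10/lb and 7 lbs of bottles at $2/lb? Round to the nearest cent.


Cost of pens:
8 x $10 = $80
Cost of bottles:
7 x $2 = $14
Total cost: $80 + $14 = $94
Total weight: 15 lbs
Average: $94 / 15 = $6.2666... ≈ $6.27/lb

$6.27/lb


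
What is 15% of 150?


Convert percentage to decimal:
15% = 0.15
Multiply:
150 x 0.15 = 22.5

22.5


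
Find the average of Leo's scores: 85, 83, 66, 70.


Add the scores:
85 + 83 + 66 + 70 = 304
Divide by the number of tests:
304 / 4 = 76

76


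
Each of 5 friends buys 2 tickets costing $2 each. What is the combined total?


Cost per person:
2 x $2 = $4
Group total:
5 x $4 = $20

$20


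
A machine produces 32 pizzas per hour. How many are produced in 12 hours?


Production rate: 32 pizzas per hour
Time: 12 hours
Total: 32 x 12 = 384 pizzas

384 pizzas


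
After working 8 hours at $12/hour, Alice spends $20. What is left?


Calculate earnings:
8 x $12 = $96
Subtract spending:
$96 - $20 = $76

$76


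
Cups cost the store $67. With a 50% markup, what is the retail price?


Calculate the markup amount:
50% of $67 = $33.50
Add to cost:
$67 + $33.50 = $100.50

$100.50


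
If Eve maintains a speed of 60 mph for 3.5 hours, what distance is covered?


Use the formula: distance = speed x time
Speed = 60 mph, Time = 3.5 hours
60 x 3.5 = 210 miles

210 miles


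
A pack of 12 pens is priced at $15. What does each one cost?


Total cost: $15
Number of items: 12
Unit price: $15 / 12 = $1.25

$1.25


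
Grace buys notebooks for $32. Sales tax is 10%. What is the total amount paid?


Calculate the tax:
10% of $32 = $3.20
Add tax to price:
$32 + $3.20 = $35.20

$35.20


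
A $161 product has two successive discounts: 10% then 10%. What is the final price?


First discount:
10% of $161 = $16.10
Price after first discount:
$161 - $16.10 = $144.90
Second discount:
10% of $144.90 = $14.49
Final price:
$144.90 - $14.49 = $130.41

$130.41


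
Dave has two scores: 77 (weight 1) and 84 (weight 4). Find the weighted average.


Weighted sum:
1 x 77 + 4 x 84 = 413
Total weight:
1 + 4 = 5
Weighted average:
413 / 5 = 82.6

82.6


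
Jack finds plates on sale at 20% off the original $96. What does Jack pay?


Calculate the discount amount:
20% of $96 = $19.20
Subtract from original:
$96 - $19.20 = $76.80

$76.80


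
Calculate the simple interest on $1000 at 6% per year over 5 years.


Use the formula I = P x R x T / 100
P x R x T = 1000 x 6 x 5 = 30000
I = 30000 / 100 = $300

$300


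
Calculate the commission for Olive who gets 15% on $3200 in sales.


Convert rate to decimal:
15% = 0.15
Multiply by sales:
$3200 x 0.15 = $480

$480


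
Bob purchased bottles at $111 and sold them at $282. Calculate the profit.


Selling price = $282
Cost price = $111
Profit = selling price - cost price:
Profit = $282 - $111 = $171

$171


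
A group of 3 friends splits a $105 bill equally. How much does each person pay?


Total bill: $105
Number of people: 3
Each pays: $105 / 3 = $35

$35


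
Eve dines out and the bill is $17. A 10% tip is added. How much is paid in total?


Calculate the tip:
10% of $17 = $1.70
Add tip to meal cost:
$17 + $1.70 = $18.70

$18.70


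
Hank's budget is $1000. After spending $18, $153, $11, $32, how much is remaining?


Add up expenses:
$18 + $153 + $11 + $32 = $214
Subtract from budget:
$1000 - $214 = $786

$786


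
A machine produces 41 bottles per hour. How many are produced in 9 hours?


Production rate: 41 bottles per hour
Time: 9 hours
Total: 41 x 9 = 369 bottles

369 bottles


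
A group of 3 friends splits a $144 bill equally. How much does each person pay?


Total bill: $144
Number of people: 3
Each pays: $144 / 3 = $48

$48


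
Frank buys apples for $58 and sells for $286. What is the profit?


Selling price = $286
Cost price = $58
Profit = selling price - cost price:
Profit = $286 - $58 = $228

$228


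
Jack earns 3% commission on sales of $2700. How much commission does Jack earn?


Convert rate to decimal:
3% = 0.03
Multiply by sales:
$2700 x 0.03 = $81

$81


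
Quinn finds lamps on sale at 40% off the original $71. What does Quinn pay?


Calculate the discount amount:
40% of $71 = $28.40
Subtract from original:
$71 - $28.40 = $42.60

$42.60


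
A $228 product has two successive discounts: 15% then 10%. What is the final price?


First discount:
15% of $228 = $34.20
Price after first discount:
$228 - $34.20 = $193.80
Second discount:
10% of $193.80 = $19.38
Final price:
$193.80 - $19.38 = $174.42

$174.42


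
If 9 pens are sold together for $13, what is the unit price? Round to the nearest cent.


Total cost: $13
Number of items: 9
Unit price: $13 / 9 = $1.4444... ≈ $1.44

$1.44


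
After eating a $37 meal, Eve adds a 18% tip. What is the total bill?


Calculate the tip:
18% of $37 = $6.66
Add tip to meal cost:
$37 + $6.66 = $43.66

$43.66


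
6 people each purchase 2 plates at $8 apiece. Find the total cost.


Cost per person:
2 x $8 = $16
Group total:
6 x $16 = $96

$96


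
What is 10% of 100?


Convert percentage to decimal:
10% = 0.1
Multiply:
100 x 0.1 = 10

10


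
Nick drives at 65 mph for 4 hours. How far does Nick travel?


Use the formula: distance = speed x time
Speed = 65 mph, Time = 4 hours
65 x 4 = 260 miles

260 miles


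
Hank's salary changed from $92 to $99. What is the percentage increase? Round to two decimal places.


Find the absolute change:
|99 - 92| = 7
Divide by original and multiply by 100:
7 / 92 x 100 = 7.6086...% ≈ 7.61%

7.61%


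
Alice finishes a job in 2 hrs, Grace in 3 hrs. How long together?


Alice's rate: 1/2 of the job per hour
Grace's rate: 1/3 of the job per hour
Combined rate: 1/2 + 1/3 = 5/6 per hour
Time = 1 / (5/6) = 6/5 = 1.2 hours

1.2 hours


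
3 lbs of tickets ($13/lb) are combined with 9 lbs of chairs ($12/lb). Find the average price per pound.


Cost of tickets:
3 x $13 = $39
Cost of chairs:
9 x $12 = $108
Total cost: $39 + $108 = $147
Total weight: 12 lbs
Average: $147 / 12 = $12.25/lb

$12.25/lb


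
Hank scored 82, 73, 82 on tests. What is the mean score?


Add the scores:
82 + 73 + 82 = 237
Divide by the number of tests:
237 / 3 = 79

79


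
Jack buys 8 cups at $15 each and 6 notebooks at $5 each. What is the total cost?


Cost of cups:
8 x $15 = $120
Cost of notebooks:
6 x $5 = $30
Add both:
$120 + $30 = $150

$150


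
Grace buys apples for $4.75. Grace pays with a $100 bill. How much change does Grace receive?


Start with the amount paid:
$100
Subtract the price:
$100 - $4.75 = $95.25

$95.25


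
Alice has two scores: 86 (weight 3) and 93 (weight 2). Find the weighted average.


Weighted sum:
3 x 86 + 2 x 93 = 444
Total weight:
3 + 2 = 5
Weighted average:
444 / 5 = 88.8

88.8


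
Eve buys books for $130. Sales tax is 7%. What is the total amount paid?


Calculate the tax:
7% of $130 = $9.10
Add tax to price:
$130 + $9.10 = $139.10

$139.10


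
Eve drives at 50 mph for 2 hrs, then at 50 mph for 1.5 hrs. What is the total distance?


Leg 1 distance:
50 x 2 = 100 miles
Leg 2 distance:
50 x 1.5 = 75 miles
Total distance:
100 + 75 = 175 miles

175 miles


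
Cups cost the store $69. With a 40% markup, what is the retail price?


Calculate the markup amount:
40% of $69 = $27.60
Add to cost:
$69 + $27.60 = $96.60

$96.60


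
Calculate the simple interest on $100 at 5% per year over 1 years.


Use the formula I = P x R x T / 100
P x R x T = 100 x 5 x 1 = 500
I = 500 / 100 = $5

$5


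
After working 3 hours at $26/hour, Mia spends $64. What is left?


Calculate earnings:
3 x $26 = $78
Subtract spending:
$78 - $64 = $14

$14


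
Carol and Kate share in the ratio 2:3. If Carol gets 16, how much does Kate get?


Find the multiplier:
16 / 2 = 8
Apply to Kate's share:
3 x 8 = 24

24


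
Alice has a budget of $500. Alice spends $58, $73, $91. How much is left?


Add up expenses:
$58 + $73 + $91 = $222
Subtract from budget:
$500 - $222 = $278

$278


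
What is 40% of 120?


Convert percentage to decimal:
40% = 0.4
Multiply:
120 x 0.4 = 48

48


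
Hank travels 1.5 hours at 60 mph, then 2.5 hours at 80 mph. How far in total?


Leg 1 distance:
60 x 1.5 = 90 miles
Leg 2 distance:
80 x 2.5 = 200 miles
Total distance:
90 + 200 = 290 miles

290 miles


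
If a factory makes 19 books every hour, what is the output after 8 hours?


Production rate: 19 books per hour
Time: 8 hours
Total: 19 x 8 = 152 books

152 books


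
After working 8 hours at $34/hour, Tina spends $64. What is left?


Calculate earnings:
8 x $34 = $272
Subtract spending:
$272 - $64 = $208

$208


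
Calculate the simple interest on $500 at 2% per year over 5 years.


Use the formula I = P x R x T / 100
P x R x T = 500 x 2 x 5 = 5000
I = 5000 / 100 = $50

$50


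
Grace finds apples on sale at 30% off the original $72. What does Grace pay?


Calculate the discount amount:
30% of $72 = $21.60
Subtract from original:
$72 - $21.60 = $50.40

$50.40


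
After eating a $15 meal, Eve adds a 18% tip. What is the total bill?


Calculate the tip:
18% of $15 = $2.70
Add tip to meal cost:
$15 + $2.70 = $17.70

$17.70


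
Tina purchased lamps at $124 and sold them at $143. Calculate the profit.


Selling price = $143
Cost price = $124
Profit = selling price - cost price:
Profit = $143 - $124 = $19

$19


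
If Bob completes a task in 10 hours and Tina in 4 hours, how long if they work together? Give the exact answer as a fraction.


Bob's rate: 1/10 of the job per hour
Tina's rate: 1/4 of the job per hour
Combined rate: 1/10 + 1/4 = 7/20 per hour
Time = 1 / (7/20) = 20/7 hours (≈ 2.86 hours)

20/7 hours


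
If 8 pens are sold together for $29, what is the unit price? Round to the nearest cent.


Total cost: $29
Number of items: 8
Unit price: $29 / 8 = $3.625 ≈ $3.63

$3.63


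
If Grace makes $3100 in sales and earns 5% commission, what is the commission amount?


Convert rate to decimal:
5% = 0.05
Multiply by sales:
$3100 x 0.05 = $155

$155


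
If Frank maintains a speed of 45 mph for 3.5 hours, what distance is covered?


Use the formula: distance = speed x time
Speed = 45 mph, Time = 3.5 hours
45 x 3.5 = 157.5 miles

157.5 miles


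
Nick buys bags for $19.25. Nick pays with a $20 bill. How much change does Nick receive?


Start with the amount paid:
$20
Subtract the price:
$20 - $19.25 = $0.75

$0.75


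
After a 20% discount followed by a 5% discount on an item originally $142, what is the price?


First discount:
20% of $142 = $28.40
Price after first discount:
$142 - $28.40 = $113.60
Second discount:
5% of $113.60 = $5.68
Final price:
$113.60 - $5.68 = $107.92

$107.92


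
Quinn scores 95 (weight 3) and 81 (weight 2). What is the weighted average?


Weighted sum:
3 x 95 + 2 x 81 = 447
Total weight:
3 + 2 = 5
Weighted average:
447 / 5 = 89.4

89.4


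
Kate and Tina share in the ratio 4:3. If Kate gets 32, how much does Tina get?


Find the multiplier:
32 / 4 = 8
Apply to Tina's share:
3 x 8 = 24

24


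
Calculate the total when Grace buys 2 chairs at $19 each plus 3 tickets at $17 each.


Cost of chairs:
2 x $19 = $38
Cost of tickets:
3 x $17 = $51
Add both:
$38 + $51 = $89

$89


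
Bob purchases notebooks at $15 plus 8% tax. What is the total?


Calculate the tax:
8% of $15 = $1.20
Add tax to price:
$15 + $1.20 = $16.20

$16.20


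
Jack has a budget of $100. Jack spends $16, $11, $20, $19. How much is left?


Add up expenses:
$16 + $11 + $20 + $19 = $66
Subtract from budget:
$100 - $66 = $34

$34


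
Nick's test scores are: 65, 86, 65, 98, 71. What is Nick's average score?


Add the scores:
65 + 86 + 65 + 98 + 71 = 385
Divide by the number of tests:
385 / 5 = 77

77


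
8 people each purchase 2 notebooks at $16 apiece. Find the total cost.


Cost per person:
2 x $16 = $32
Group total:
8 x $32 = $256

$256


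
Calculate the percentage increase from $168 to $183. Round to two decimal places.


Find the absolute change:
|183 - 168| = 15
Divide by original and multiply by 100:
15 / 168 x 100 = 8.9285...% ≈ 8.93%

8.93%


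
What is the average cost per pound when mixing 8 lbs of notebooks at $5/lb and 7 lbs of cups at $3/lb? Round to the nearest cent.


Cost of notebooks:
8 x $5 = $40
Cost of cups:
7 x $3 = $21
Total cost: $40 + $21 = $61
Total weight: 15 lbs
Average: $61 / 15 = $4.0666... ≈ $4.07/lb

$4.07/lb


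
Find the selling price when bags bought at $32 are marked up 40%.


Calculate the markup amount:
40% of $32 = $12.80
Add to cost:
$32 + $12.80 = $44.80

$44.80


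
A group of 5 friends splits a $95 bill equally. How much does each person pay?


Total bill: $95
Number of people: 5
Each pays: $95 / 5 = $19

$19


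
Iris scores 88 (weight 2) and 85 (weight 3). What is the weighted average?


Weighted sum:
2 x 88 + 3 x 85 = 431
Total weight:
2 + 3 = 5
Weighted average:
431 / 5 = 86.2

86.2


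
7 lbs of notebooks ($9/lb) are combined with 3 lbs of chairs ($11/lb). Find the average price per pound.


Cost of notebooks:
7 x $9 = $63
Cost of chairs:
3 x $11 = $33
Total cost: $63 + $33 = $96
Total weight: 10 lbs
Average: $96 / 10 = $9.60/lb

$9.60/lb


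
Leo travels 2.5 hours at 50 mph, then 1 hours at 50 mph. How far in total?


Leg 1 distance:
50 x 2.5 = 125 miles
Leg 2 distance:
50 x 1 = 50 miles
Total distance:
125 + 50 = 175 miles

175 miles


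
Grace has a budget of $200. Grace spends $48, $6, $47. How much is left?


Add up expenses:
$48 + $6 + $47 = $101
Subtract from budget:
$200 - $101 = $99

$99


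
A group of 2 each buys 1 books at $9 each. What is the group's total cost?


Cost per person:
1 x $9 = $9
Group total:
2 x $9 = $18

$18


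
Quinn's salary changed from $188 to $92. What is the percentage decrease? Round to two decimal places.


Find the absolute change:
|92 - 188| = 96
Divide by original and multiply by 100:
96 / 188 x 100 = 51.0638...% ≈ 51.06%

51.06%


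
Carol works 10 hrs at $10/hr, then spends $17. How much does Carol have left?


Calculate earnings:
10 x $10 = $100
Subtract spending:
$100 - $17 = $83

$83


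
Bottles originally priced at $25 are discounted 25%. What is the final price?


Calculate the discount amount:
25% of $25 = $6.25
Subtract from original:
$25 - $6.25 = $18.75

$18.75


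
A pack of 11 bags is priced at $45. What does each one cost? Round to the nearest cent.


Total cost: $45
Number of items: 11
Unit price: $45 / 11 = $4.0909... ≈ $4.09

$4.09


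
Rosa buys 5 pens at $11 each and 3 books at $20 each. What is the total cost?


Cost of pens:
5 x $11 = $55
Cost of books:
3 x $20 = $60
Add both:
$55 + $60 = $115

$115


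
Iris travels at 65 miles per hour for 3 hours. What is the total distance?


Use the formula: distance = speed x time
Speed = 65 mph, Time = 3 hours
65 x 3 = 195 miles

195 miles


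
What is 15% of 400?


Convert percentage to decimal:
15% = 0.15
Multiply:
400 x 0.15 = 60

60


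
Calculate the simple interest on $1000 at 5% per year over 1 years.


Use the formula I = P x R x T / 100
P x R x T = 1000 x 5 x 1 = 5000
I = 5000 / 100 = $50

$50


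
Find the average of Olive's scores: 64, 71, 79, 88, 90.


Add the scores:
64 + 71 + 79 + 88 + 90 = 392
Divide by the number of tests:
392 / 5 = 78.4

78.4


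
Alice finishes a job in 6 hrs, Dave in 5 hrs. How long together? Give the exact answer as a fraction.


Alice's rate: 1/6 of the job per hour
Dave's rate: 1/5 of the job per hour
Combined rate: 1/6 + 1/5 = 11/30 per hour
Time = 1 / (11/30) = 30/11 hours (≈ 2.73 hours)

30/11 hours


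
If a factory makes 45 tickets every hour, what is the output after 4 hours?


Production rate: 45 tickets per hour
Time: 4 hours
Total: 45 x 4 = 180 tickets

180 tickets


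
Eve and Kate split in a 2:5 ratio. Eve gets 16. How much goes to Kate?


Find the multiplier:
16 / 2 = 8
Apply to Kate's share:
5 x 8 = 40

40


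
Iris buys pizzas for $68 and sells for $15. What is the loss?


Selling price = $15
Cost price = $68
Loss = cost price - selling price:
Loss = $68 - $15 = $53

$53


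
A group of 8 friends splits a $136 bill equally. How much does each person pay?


Total bill: $136
Number of people: 8
Each pays: $136 / 8 = $17

$17


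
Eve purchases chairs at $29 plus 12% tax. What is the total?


Calculate the tax:
12% of $29 = $3.48
Add tax to price:
$29 + $3.48 = $32.48

$32.48


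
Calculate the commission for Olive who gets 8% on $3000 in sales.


Convert rate to decimal:
8% = 0.08
Multiply by sales:
$3000 x 0.08 = $240

$240


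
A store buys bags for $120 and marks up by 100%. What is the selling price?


Calculate the markup amount:
100% of $120 = $120
Add to cost:
$120 + $120 = $240

$240


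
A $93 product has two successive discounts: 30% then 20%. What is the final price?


First discount:
30% of $93 = $27.90
Price after first discount:
$93 - $27.90 = $65.10
Second discount:
20% of $65.10 = $13.02
Final price:
$65.10 - $13.02 = $52.08

$52.08


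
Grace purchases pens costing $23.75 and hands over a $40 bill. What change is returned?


Start with the amount paid:
$40
Subtract the price:
$40 - $23.75 = $16.25

$16.25


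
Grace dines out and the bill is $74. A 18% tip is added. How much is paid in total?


Calculate the tip:
18% of $74 = $13.32
Add tip to meal cost:
$74 + $13.32 = $87.32

$87.32


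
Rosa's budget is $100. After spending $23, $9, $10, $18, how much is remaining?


Add up expenses:
$23 + $9 + $10 + $18 = $60
Subtract from budget:
$100 - $60 = $40

$40


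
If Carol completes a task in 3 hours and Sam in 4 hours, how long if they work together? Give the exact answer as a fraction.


Carol's rate: 1/3 of the job per hour
Sam's rate: 1/4 of the job per hour
Combined rate: 1/3 + 1/4 = 7/12 per hour
Time = 1 / (7/12) = 12/7 hours (≈ 1.71 hours)

12/7 hours


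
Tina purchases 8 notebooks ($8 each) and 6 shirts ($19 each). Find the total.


Cost of notebooks:
8 x $8 = $64
Cost of shirts:
6 x $19 = $114
Add both:
$64 + $114 = $178

$178


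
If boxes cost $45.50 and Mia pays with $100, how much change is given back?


Start with the amount paid:
$100
Subtract the price:
$100 - $45.50 = $54.50

$54.50


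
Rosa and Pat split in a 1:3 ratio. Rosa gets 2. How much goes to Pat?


Find the multiplier:
2 / 1 = 2
Apply to Pat's share:
3 x 2 = 6

6


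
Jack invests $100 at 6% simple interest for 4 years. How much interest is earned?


Use the formula I = P x R x T / 100
P x R x T = 100 x 6 x 4 = 2400
I = 2400 / 100 = $24

$24


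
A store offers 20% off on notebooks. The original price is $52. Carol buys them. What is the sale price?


Calculate the discount amount:
20% of $52 = $10.40
Subtract from original:
$52 - $10.40 = $41.60

$41.60


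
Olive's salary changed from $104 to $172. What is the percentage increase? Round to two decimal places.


Find the absolute change:
|172 - 104| = 68
Divide by original and multiply by 100:
68 / 104 x 100 = 65.3846...% ≈ 65.38%

65.38%


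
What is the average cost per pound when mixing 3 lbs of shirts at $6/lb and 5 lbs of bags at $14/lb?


Cost of shirts:
3 x $6 = $18
Cost of bags:
5 x $14 = $70
Total cost: $18 + $70 = $88
Total weight: 8 lbs
Average: $88 / 8 = $11/lb

$11/lb


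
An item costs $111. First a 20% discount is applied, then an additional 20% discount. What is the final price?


First discount:
20% of $111 = $22.20
Price after first discount:
$111 - $22.20 = $88.80
Second discount:
20% of $88.80 = $17.76
Final price:
$88.80 - $17.76 = $71.04

$71.04


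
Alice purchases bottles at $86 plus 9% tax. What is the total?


Calculate the tax:
9% of $86 = $7.74
Add tax to price:
$86 + $7.74 = $93.74

$93.74


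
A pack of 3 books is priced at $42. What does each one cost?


Total cost: $42
Number of items: 3
Unit price: $42 / 3 = $14

$14


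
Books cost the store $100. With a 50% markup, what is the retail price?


Calculate the markup amount:
50% of $100 = $50
Add to cost:
$100 + $50 = $150

$150


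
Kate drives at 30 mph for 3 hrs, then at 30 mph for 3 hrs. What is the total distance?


Leg 1 distance:
30 x 3 = 90 miles
Leg 2 distance:
30 x 3 = 90 miles
Total distance:
90 + 90 = 180 miles

180 miles


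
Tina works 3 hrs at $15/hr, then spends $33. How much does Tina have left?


Calculate earnings:
3 x $15 = $45
Subtract spending:
$45 - $33 = $12

$12


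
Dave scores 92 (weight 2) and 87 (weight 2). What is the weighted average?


Weighted sum:
2 x 92 + 2 x 87 = 358
Total weight:
2 + 2 = 4
Weighted average:
358 / 4 = 89.5

89.5


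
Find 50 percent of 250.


Convert percentage to decimal:
50% = 0.5
Multiply:
250 x 0.5 = 125

125


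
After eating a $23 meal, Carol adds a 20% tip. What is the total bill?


Calculate the tip:
20% of $23 = $4.60
Add tip to meal cost:
$23 + $4.60 = $27.60

$27.60


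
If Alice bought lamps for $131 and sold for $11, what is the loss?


Selling price = $11
Cost price = $131
Loss = cost price - selling price:
Loss = $131 - $11 = $120

$120


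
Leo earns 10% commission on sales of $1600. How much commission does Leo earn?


Convert rate to decimal:
10% = 0.1
Multiply by sales:
$1600 x 0.1 = $160

$160


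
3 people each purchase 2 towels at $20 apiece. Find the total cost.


Cost per person:
2 x $20 = $40
Group total:
3 x $40 = $120

$120


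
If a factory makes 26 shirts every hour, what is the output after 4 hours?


Production rate: 26 shirts per hour
Time: 4 hours
Total: 26 x 4 = 104 shirts

104 shirts


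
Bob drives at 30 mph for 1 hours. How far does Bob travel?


Use the formula: distance = speed x time
Speed = 30 mph, Time = 1 hours
30 x 1 = 30 miles

30 miles


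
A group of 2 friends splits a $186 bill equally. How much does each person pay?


Total bill: $186
Number of people: 2
Each pays: $186 / 2 = $93

$93


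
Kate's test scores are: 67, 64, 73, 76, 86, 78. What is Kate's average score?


Add the scores:
67 + 64 + 73 + 76 + 86 + 78 = 444
Divide by the number of tests:
444 / 6 = 74

74


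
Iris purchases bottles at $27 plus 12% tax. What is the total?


Calculate the tax:
12% of $27 = $3.24
Add tax to price:
$27 + $3.24 = $30.24

$30.24


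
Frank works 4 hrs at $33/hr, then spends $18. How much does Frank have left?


Calculate earnings:
4 x $33 = $132
Subtract spending:
$132 - $18 = $114

$114


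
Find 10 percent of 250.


Convert percentage to decimal:
10% = 0.1
Multiply:
250 x 0.1 = 25

25


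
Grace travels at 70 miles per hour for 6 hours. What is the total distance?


Use the formula: distance = speed x time
Speed = 70 mph, Time = 6 hours
70 x 6 = 420 miles

420 miles


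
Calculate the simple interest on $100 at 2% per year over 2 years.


Use the formula I = P x R x T / 100
P x R x T = 100 x 2 x 2 = 400
I = 400 / 100 = $4

$4


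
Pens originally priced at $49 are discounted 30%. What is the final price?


Calculate the discount amount:
30% of $49 = $14.70
Subtract from original:
$49 - $14.70 = $34.30

$34.30


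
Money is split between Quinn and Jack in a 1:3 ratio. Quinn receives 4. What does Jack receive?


Find the multiplier:
4 / 1 = 4
Apply to Jack's share:
3 x 4 = 12

12


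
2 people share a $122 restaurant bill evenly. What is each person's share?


Total bill: $122
Number of people: 2
Each pays: $122 / 2 = $61

$61


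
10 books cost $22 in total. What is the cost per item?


Total cost: $22
Number of items: 10
Unit price: $22 / 10 = $2.20

$2.20


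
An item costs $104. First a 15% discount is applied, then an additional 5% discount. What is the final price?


First discount:
15% of $104 = $15.60
Price after first discount:
$104 - $15.60 = $88.40
Second discount:
5% of $88.40 = $4.42
Final price:
$88.40 - $4.42 = $83.98

$83.98


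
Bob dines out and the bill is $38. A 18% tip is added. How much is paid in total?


Calculate the tip:
18% of $38 = $6.84
Add tip to meal cost:
$38 + $6.84 = $44.84

$44.84


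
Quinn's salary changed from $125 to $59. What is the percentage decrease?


Find the absolute change:
|59 - 125| = 66
Divide by original and multiply by 100:
66 / 125 x 100 = 52.8%

52.8%


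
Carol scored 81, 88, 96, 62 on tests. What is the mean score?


Add the scores:
81 + 88 + 96 + 62 = 327
Divide by the number of tests:
327 / 4 = 81.75

81.75


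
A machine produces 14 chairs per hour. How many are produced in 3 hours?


Production rate: 14 chairs per hour
Time: 3 hours
Total: 14 x 3 = 42 chairs

42 chairs


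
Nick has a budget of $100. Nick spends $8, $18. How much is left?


Add up expenses:
$8 + $18 = $26
Subtract from budget:
$100 - $26 = $74

$74


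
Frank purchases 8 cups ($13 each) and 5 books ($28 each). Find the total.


Cost of cups:
8 x $13 = $104
Cost of books:
5 x $28 = $140
Add both:
$104 + $140 = $244

$244


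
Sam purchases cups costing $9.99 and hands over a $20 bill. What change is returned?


Start with the amount paid:
$20
Subtract the price:
$20 - $9.99 = $10.01

$10.01


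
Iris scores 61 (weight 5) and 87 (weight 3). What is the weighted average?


Weighted sum:
5 x 61 + 3 x 87 = 566
Total weight:
5 + 3 = 8
Weighted average:
566 / 8 = 70.75

70.75


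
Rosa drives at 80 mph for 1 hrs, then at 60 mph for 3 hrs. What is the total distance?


Leg 1 distance:
80 x 1 = 80 miles
Leg 2 distance:
60 x 3 = 180 miles
Total distance:
80 + 180 = 260 miles

260 miles


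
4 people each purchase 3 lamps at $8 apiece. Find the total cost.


Cost per person:
3 x $8 = $24
Group total:
4 x $24 = $96

$96


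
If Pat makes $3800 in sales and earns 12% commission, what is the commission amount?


Convert rate to decimal:
12% = 0.12
Multiply by sales:
$3800 x 0.12 = $456

$456


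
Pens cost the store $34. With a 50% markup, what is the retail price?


Calculate the markup amount:
50% of $34 = $17
Add to cost:
$34 + $17 = $51

$51


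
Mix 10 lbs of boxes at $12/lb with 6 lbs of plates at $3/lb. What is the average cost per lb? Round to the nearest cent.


Cost of boxes:
10 x $12 = $120
Cost of plates:
6 x $3 = $18
Total cost: $120 + $18 = $138
Total weight: 16 lbs
Average: $138 / 16 = $8.625 ≈ $8.63/lb

$8.63/lb


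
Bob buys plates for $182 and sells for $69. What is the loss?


Selling price = $69
Cost price = $182
Loss = cost price - selling price:
Loss = $182 - $69 = $113

$113


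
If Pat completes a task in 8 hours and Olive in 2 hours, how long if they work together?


Pat's rate: 1/8 of the job per hour
Olive's rate: 1/2 of the job per hour
Combined rate: 1/8 + 1/2 = 5/8 per hour
Time = 1 / (5/8) = 8/5 = 1.6 hours

1.6 hours


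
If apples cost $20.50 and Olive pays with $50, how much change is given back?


Start with the amount paid:
$50
Subtract the price:
$50 - $20.50 = $29.50

$29.50


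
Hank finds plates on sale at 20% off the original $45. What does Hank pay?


Calculate the discount amount:
20% of $45 = $9
Subtract from original:
$45 - $9 = $36

$36


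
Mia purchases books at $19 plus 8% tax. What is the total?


Calculate the tax:
8% of $19 = $1.52
Add tax to price:
$19 + $1.52 = $20.52

$20.52


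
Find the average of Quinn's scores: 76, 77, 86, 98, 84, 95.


Add the scores:
76 + 77 + 86 + 98 + 84 + 95 = 516
Divide by the number of tests:
516 / 6 = 86

86


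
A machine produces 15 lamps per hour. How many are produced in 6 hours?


Production rate: 15 lamps per hour
Time: 6 hours
Total: 15 x 6 = 90 lamps

90 lamps


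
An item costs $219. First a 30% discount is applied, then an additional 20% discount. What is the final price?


First discount:
30% of $219 = $65.70
Price after first discount:
$219 - $65.70 = $153.30
Second discount:
20% of $153.30 = $30.66
Final price:
$153.30 - $30.66 = $122.64

$122.64


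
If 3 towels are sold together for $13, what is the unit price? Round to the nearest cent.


Total cost: $13
Number of items: 3
Unit price: $13 / 3 = $4.3333... ≈ $4.33

$4.33


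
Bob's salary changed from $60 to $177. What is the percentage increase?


Find the absolute change:
|177 - 60| = 117
Divide by original and multiply by 100:
117 / 60 x 100 = 195%

195%


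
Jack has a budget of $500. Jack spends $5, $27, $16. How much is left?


Add up expenses:
$5 + $27 + $16 = $48
Subtract from budget:
$500 - $48 = $452

$452


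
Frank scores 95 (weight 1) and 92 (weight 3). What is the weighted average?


Weighted sum:
1 x 95 + 3 x 92 = 371
Total weight:
1 + 3 = 4
Weighted average:
371 / 4 = 92.75

92.75


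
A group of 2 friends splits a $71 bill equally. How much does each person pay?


Total bill: $71
Number of people: 2
Each pays: $71 / 2 = $35.50

$35.50


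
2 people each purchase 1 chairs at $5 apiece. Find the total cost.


Cost per person:
1 x $5 = $5
Group total:
2 x $5 = $10

$10


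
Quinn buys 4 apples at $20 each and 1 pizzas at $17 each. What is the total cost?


Cost of apples:
4 x $20 = $80
Cost of pizzas:
1 x $17 = $17
Add both:
$80 + $17 = $97

$97


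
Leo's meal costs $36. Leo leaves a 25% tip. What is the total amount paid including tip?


Calculate the tip:
25% of $36 = $9
Add tip to meal cost:
$36 + $9 = $45

$45


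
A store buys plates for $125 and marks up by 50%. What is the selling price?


Calculate the markup amount:
50% of $125 = $62.50
Add to cost:
$125 + $62.50 = $187.50

$187.50


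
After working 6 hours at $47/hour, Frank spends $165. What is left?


Calculate earnings:
6 x $47 = $282
Subtract spending:
$282 - $165 = $117

$117


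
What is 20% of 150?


Convert percentage to decimal:
20% = 0.2
Multiply:
150 x 0.2 = 30

30


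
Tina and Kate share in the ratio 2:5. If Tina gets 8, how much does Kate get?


Find the multiplier:
8 / 2 = 4
Apply to Kate's share:
5 x 4 = 20

20


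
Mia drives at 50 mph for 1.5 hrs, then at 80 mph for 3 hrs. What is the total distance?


Leg 1 distance:
50 x 1.5 = 75 miles
Leg 2 distance:
80 x 3 = 240 miles
Total distance:
75 + 240 = 315 miles

315 miles


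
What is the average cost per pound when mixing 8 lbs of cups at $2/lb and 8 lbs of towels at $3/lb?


Cost of cups:
8 x $2 = $16
Cost of towels:
8 x $3 = $24
Total cost: $16 + $24 = $40
Total weight: 16 lbs
Average: $40 / 16 = $2.50/lb

$2.50/lb


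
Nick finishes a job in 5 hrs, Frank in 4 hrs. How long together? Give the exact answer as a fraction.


Nick's rate: 1/5 of the job per hour
Frank's rate: 1/4 of the job per hour
Combined rate: 1/5 + 1/4 = 9/20 per hour
Time = 1 / (9/20) = 20/9 hours (≈ 2.22 hours)

20/9 hours


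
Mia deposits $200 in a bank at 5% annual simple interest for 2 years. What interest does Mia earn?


Use the formula I = P x R x T / 100
P x R x T = 200 x 5 x 2 = 2000
I = 2000 / 100 = $20

$20


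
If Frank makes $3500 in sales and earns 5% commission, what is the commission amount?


Convert rate to decimal:
5% = 0.05
Multiply by sales:
$3500 x 0.05 = $175

$175


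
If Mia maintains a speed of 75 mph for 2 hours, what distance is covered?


Use the formula: distance = speed x time
Speed = 75 mph, Time = 2 hours
75 x 2 = 150 miles

150 miles


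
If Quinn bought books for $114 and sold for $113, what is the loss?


Selling price = $113
Cost price = $114
Loss = cost price - selling price:
Loss = $114 - $113 = $1

$1
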